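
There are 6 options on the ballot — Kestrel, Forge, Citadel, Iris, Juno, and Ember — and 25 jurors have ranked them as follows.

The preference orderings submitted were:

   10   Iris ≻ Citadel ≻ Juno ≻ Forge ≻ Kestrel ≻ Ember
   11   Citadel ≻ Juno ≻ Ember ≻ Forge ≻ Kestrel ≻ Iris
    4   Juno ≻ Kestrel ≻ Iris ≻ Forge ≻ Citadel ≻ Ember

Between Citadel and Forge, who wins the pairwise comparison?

Ballots ranking Citadel above Forge: 10+11 = 21.
Ballots ranking Forge above Citadel: 4.
Citadel wins the head-to-head, 21–4.

Citadel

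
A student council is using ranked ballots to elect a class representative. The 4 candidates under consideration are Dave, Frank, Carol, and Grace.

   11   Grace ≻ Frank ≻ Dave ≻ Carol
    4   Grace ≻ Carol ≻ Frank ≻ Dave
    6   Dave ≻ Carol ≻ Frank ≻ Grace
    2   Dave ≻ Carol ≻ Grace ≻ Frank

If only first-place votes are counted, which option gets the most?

Grace

First-place vote totals:
  Dave: 8
  Frank: 0
  Carol: 0
  Grace: 15
Grace has the most first-place votes.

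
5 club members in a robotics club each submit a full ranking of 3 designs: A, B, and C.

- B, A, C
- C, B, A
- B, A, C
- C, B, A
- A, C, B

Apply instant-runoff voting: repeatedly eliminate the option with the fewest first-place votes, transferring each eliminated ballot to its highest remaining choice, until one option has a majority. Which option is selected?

Round 1: B 2, C 2, A 1. A has the fewest and is eliminated.
Round 2: C 3, B 2. C has a majority.

C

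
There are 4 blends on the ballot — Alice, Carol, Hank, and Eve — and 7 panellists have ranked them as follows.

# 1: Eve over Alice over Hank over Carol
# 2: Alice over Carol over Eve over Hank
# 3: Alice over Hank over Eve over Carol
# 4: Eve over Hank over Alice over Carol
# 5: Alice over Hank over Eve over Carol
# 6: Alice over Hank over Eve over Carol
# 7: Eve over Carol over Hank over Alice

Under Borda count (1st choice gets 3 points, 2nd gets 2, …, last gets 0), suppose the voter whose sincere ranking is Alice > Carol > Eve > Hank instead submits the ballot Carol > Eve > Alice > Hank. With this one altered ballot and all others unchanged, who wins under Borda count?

Borda totals with the altered ballot: Alice 13, Carol 5, Hank 10, Eve 14.
The switch changes the winner from Alice to Eve.

Eve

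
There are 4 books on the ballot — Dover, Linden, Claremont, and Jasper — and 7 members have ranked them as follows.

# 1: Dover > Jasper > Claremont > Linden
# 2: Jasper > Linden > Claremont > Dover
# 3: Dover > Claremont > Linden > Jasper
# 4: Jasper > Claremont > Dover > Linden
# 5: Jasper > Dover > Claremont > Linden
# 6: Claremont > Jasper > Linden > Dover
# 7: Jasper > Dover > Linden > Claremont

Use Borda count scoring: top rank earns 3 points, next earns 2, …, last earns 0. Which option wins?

Jasper

Borda scores:
  Dover: 3 + 0 + 3 + 1 + 2 + 0 + 2 = 11
  Linden: 0 + 2 + 1 + 0 + 0 + 1 + 1 = 5
  Claremont: 1 + 1 + 2 + 2 + 1 + 3 + 0 = 10
  Jasper: 2 + 3 + 0 + 3 + 3 + 2 + 3 = 16
Jasper has the highest total.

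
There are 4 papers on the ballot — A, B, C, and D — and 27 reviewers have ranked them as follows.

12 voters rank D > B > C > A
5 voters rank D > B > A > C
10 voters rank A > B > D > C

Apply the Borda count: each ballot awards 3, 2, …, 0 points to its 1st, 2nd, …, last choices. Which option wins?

D

Borda scores:
  A: 12·0 + 5·1 + 10·3 = 35
  B: 12·2 + 5·2 + 10·2 = 54
  C: 12·1 + 5·0 + 10·0 = 12
  D: 12·3 + 5·3 + 10·1 = 61
D has the highest total.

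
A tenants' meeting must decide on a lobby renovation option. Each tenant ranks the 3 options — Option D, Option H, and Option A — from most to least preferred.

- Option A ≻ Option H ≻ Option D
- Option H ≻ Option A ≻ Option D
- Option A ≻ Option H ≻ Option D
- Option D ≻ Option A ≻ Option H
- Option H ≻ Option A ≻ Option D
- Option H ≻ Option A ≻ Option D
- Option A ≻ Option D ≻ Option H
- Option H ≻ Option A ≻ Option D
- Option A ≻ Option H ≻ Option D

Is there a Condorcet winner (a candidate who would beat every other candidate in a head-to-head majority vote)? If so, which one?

Head-to-head results (9 voters total):
Option D vs Option H: Option H wins 7–2.
Option D vs Option A: Option A wins 8–1.
Option H vs Option A: Option A wins 5–4.
Option A beats each rival — Option D (8–1), Option H (5–4) — so Option A is the Condorcet winner.

Option A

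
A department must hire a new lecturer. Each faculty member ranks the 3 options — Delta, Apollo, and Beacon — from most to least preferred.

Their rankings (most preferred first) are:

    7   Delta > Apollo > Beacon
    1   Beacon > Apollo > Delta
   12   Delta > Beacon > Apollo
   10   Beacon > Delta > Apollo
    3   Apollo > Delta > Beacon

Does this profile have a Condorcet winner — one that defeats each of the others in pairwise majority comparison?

Head-to-head results (33 voters total):
Delta vs Apollo: Delta wins 29–4.
Delta vs Beacon: Delta wins 22–11.
Apollo vs Beacon: Beacon wins 23–10.
Delta beats each rival — Apollo (29–4), Beacon (22–11) — so Delta is the Condorcet winner.

Yes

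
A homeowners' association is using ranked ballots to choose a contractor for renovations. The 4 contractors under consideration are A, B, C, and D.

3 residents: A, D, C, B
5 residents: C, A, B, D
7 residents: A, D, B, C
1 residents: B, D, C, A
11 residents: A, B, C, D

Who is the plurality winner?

A

First-place vote totals:
  A: 21
  B: 1
  C: 5
  D: 0
A has the most first-place votes.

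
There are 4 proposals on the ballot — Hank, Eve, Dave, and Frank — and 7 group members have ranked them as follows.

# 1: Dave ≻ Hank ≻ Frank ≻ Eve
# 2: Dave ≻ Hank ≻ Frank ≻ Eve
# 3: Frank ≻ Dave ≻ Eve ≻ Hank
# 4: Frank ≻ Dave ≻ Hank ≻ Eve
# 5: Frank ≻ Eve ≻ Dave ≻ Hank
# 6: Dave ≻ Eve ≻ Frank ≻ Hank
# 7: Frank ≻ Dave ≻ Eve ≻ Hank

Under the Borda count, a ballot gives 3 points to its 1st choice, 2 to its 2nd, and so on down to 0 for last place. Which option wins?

Borda scores:
  Hank: 2 + 2 + 0 + 1 + 0 + 0 + 0 = 5
  Eve: 0 + 0 + 1 + 0 + 2 + 2 + 1 = 6
  Dave: 3 + 3 + 2 + 2 + 1 + 3 + 2 = 16
  Frank: 1 + 1 + 3 + 3 + 3 + 1 + 3 = 15
Dave has the highest total.

Dave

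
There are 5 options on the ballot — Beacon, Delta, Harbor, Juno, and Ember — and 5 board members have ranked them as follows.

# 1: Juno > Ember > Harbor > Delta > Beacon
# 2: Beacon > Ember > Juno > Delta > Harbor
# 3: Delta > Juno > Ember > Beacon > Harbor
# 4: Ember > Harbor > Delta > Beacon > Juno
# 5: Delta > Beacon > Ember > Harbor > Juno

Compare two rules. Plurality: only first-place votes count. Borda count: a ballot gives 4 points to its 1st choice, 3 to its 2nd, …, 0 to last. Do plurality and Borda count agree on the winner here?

Plurality first-place counts: Beacon 1, Delta 2, Harbor 0, Juno 1, Ember 1 → Delta.
Borda totals: Beacon 9, Delta 12, Harbor 6, Juno 9, Ember 14 → Ember.
The two rules disagree: plurality picks Delta, Borda picks Ember.

No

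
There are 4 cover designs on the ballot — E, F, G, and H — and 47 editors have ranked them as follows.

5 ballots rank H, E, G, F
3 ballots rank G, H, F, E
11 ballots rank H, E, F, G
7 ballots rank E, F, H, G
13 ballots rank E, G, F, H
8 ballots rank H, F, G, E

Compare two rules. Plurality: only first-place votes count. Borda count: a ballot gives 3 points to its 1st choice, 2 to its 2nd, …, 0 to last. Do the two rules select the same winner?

Plurality first-place counts: E 20, F 0, G 3, H 24 → H.
Borda totals: E 92, F 57, G 48, H 85 → E.
The two rules disagree: plurality picks H, Borda picks E.

No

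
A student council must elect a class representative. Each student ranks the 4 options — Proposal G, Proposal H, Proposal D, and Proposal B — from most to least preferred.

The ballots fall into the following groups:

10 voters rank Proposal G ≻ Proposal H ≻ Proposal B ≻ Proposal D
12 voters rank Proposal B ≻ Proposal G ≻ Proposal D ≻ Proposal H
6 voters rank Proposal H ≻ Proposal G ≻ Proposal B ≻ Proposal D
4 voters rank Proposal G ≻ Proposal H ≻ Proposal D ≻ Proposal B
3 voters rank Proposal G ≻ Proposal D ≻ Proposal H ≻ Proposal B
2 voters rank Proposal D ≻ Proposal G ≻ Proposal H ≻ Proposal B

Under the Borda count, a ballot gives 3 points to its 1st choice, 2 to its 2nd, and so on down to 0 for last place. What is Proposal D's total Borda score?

28

Borda scores:
  Proposal G: 10·3 + 12·2 + 6·2 + 4·3 + 3·3 + 2·2 = 91
  Proposal H: 10·2 + 12·0 + 6·3 + 4·2 + 3·1 + 2·1 = 51
  Proposal D: 10·0 + 12·1 + 6·0 + 4·1 + 3·2 + 2·3 = 28
  Proposal B: 10·1 + 12·3 + 6·1 + 4·0 + 3·0 + 2·0 = 52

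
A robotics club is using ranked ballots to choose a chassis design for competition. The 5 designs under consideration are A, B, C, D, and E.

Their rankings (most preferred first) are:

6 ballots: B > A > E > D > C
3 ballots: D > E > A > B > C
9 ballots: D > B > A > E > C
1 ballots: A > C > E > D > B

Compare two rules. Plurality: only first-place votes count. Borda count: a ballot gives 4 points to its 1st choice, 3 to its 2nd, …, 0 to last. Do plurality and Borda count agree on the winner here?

Yes

Plurality first-place counts: A 1, B 6, C 0, D 12, E 0 → D.
Borda totals: A 46, B 54, C 3, D 55, E 32 → D.
The two rules agree on D.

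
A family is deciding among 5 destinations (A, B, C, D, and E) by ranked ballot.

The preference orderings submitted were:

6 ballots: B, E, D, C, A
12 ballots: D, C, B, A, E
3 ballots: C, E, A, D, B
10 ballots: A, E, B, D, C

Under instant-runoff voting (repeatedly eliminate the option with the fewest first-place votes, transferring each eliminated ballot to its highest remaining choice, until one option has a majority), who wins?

D

Round 1: D 12, A 10, B 6, C 3, E 0. E has the fewest and is eliminated.
Round 2: D 12, A 10, B 6, C 3. C has the fewest and is eliminated.
Round 3: A 13, D 12, B 6. B has the fewest and is eliminated.
Round 4: D 18, A 13. D has a majority.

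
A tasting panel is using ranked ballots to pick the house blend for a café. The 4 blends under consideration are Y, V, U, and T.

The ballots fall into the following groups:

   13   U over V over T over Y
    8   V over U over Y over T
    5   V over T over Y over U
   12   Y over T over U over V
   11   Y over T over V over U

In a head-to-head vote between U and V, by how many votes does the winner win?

Ballots ranking U above V: 13+12 = 25.
Ballots ranking V above U: 8+5+11 = 24.
U wins 25–24, a margin of 1.

1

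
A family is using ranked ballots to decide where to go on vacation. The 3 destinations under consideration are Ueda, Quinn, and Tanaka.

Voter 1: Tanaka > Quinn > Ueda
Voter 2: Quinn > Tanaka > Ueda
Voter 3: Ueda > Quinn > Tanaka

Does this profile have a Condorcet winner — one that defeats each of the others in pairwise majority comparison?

Yes

Head-to-head results (3 voters total):
Ueda vs Quinn: Quinn wins 2–1.
Ueda vs Tanaka: Tanaka wins 2–1.
Quinn vs Tanaka: Quinn wins 2–1.
Quinn beats each rival — Ueda (2–1), Tanaka (2–1) — so Quinn is the Condorcet winner.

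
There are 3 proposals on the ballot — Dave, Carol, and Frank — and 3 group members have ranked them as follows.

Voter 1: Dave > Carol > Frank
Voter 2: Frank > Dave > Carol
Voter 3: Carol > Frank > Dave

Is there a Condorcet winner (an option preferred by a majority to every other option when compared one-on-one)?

No

Head-to-head results (3 voters total):
Dave vs Carol: Dave wins 2–1.
Dave vs Frank: Frank wins 2–1.
Carol vs Frank: Carol wins 2–1.
No candidate beats all others: Dave beats Carol beats Frank beats Dave, a majority cycle.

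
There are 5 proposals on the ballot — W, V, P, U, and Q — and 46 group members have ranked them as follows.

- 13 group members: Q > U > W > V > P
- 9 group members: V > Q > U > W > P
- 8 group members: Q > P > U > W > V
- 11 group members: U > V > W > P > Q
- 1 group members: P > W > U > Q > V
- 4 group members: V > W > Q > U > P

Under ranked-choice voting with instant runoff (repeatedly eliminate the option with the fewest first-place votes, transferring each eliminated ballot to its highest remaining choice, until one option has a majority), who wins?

Round 1: Q 21, V 13, U 11, P 1, W 0. W has the fewest and is eliminated.
Round 2: Q 21, V 13, U 11, P 1. P has the fewest and is eliminated.
Round 3: Q 21, V 13, U 12. U has the fewest and is eliminated.
Round 4: V 24, Q 22. V has a majority.

V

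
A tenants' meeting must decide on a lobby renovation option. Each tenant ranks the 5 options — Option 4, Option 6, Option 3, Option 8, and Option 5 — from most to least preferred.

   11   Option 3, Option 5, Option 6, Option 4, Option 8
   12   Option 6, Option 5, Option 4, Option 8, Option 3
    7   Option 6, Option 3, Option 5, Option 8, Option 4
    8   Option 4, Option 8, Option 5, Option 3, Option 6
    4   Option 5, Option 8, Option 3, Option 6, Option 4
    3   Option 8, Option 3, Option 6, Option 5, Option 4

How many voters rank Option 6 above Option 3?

19

Ballots ranking Option 6 above Option 3: 12+7 = 19.
Ballots ranking Option 3 above Option 6: 11+8+4+3 = 26.
So 19 of 45 voters prefer Option 6 to Option 3.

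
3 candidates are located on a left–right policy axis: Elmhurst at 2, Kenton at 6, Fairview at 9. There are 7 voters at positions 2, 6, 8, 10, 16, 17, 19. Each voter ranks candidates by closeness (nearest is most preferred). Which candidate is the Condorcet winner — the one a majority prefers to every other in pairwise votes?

With single-peaked preferences on a line, the Condorcet winner is the candidate closest to the median voter.
The median voter (position 10) is closest to Fairview at 9.
Check: Fairview vs Elmhurst — voters closer to Fairview: 6 of 7.

Fairview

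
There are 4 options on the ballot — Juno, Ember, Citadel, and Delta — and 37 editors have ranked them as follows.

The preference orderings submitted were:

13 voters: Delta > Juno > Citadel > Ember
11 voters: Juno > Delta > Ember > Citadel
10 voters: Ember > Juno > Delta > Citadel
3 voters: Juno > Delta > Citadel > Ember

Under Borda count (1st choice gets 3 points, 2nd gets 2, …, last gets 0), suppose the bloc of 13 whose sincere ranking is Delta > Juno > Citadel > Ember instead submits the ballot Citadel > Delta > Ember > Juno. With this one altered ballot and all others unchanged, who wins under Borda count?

Borda totals with the altered ballot: Juno 62, Ember 54, Citadel 42, Delta 64.
The switch changes the winner from Juno to Delta.

Delta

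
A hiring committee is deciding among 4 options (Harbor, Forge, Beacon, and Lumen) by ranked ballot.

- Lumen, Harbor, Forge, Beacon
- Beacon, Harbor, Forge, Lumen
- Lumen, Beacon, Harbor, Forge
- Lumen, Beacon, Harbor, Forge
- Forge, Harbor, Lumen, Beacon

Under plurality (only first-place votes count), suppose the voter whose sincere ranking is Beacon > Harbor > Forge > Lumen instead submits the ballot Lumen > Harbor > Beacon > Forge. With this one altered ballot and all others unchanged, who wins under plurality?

First-place totals with the altered ballot: Harbor 0, Forge 1, Beacon 0, Lumen 4.
The winner is unchanged: still Lumen.

Lumen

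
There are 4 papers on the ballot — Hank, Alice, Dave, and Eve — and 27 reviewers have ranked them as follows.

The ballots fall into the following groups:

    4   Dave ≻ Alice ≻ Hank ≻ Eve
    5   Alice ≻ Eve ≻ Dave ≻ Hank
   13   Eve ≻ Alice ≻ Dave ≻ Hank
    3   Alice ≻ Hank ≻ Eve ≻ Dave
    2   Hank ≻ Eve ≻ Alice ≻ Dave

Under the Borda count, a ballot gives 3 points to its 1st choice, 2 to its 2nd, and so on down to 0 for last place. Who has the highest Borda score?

Alice

Borda scores:
  Hank: 4·1 + 5·0 + 13·0 + 3·2 + 2·3 = 16
  Alice: 4·2 + 5·3 + 13·2 + 3·3 + 2·1 = 60
  Dave: 4·3 + 5·1 + 13·1 + 3·0 + 2·0 = 30
  Eve: 4·0 + 5·2 + 13·3 + 3·1 + 2·2 = 56
Alice has the highest total.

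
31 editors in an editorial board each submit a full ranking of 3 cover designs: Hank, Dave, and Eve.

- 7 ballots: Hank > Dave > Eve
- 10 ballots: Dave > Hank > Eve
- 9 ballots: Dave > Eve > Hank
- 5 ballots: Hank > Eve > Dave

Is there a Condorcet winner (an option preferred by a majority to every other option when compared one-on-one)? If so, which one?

Dave

Head-to-head results (31 voters total):
Hank vs Dave: Dave wins 19–12.
Hank vs Eve: Hank wins 22–9.
Dave vs Eve: Dave wins 26–5.
Dave beats each rival — Hank (19–12), Eve (26–5) — so Dave is the Condorcet winner.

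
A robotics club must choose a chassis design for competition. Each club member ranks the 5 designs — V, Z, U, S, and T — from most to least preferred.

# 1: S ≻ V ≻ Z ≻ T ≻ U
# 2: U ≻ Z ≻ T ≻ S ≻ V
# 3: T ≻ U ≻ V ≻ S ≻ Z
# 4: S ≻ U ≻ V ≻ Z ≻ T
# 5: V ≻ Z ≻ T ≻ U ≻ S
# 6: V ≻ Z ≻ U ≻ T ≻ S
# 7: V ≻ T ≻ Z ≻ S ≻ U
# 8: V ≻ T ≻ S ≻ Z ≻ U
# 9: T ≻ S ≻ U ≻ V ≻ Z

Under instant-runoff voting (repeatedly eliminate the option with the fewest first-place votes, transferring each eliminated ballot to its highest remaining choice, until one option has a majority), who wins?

Round 1: V 4, S 2, T 2, U 1, Z 0. Z has the fewest and is eliminated.
Round 2: V 4, S 2, T 2, U 1. U has the fewest and is eliminated.
Round 3: V 4, T 3, S 2. S has the fewest and is eliminated.
Round 4: V 6, T 3. V has a majority.

V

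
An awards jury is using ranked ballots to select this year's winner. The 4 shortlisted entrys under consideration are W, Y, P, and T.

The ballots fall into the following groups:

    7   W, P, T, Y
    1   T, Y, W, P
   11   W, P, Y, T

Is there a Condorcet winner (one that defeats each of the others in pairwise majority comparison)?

Head-to-head results (19 voters total):
W vs Y: W wins 18–1.
W vs P: W wins 19–0.
W vs T: W wins 18–1.
Y vs P: P wins 18–1.
Y vs T: Y wins 11–8.
P vs T: P wins 18–1.
W beats each rival — Y (18–1), P (19–0), T (18–1) — so W is the Condorcet winner.

Yes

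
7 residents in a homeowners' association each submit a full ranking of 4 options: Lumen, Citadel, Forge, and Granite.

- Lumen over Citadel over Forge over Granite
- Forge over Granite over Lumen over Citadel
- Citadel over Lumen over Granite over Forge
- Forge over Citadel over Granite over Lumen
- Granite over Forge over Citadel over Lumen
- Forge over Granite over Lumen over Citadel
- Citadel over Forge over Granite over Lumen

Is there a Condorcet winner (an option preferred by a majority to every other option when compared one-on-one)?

Yes

Head-to-head results (7 voters total):
Lumen vs Citadel: Citadel wins 4–3.
Lumen vs Forge: Forge wins 5–2.
Lumen vs Granite: Granite wins 5–2.
Citadel vs Forge: Forge wins 4–3.
Citadel vs Granite: Citadel wins 4–3.
Forge vs Granite: Forge wins 5–2.
Forge beats each rival — Lumen (5–2), Citadel (4–3), Granite (5–2) — so Forge is the Condorcet winner.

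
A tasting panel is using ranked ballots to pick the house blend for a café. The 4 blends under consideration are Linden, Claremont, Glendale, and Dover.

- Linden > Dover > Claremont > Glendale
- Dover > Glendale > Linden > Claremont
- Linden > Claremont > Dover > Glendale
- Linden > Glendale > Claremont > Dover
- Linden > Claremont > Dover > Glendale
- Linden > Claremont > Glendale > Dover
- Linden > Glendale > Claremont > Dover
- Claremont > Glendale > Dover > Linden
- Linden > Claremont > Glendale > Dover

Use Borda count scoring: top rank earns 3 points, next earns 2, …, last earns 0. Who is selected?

Borda scores:
  Linden: 3 + 1 + 3 + 3 + 3 + 3 + 3 + 0 + 3 = 22
  Claremont: 1 + 0 + 2 + 1 + 2 + 2 + 1 + 3 + 2 = 14
  Glendale: 0 + 2 + 0 + 2 + 0 + 1 + 2 + 2 + 1 = 10
  Dover: 2 + 3 + 1 + 0 + 1 + 0 + 0 + 1 + 0 = 8
Linden has the highest total.

Linden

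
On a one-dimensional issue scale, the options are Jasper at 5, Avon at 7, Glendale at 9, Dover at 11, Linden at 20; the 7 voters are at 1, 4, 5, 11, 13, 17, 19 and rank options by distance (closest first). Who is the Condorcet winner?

With single-peaked preferences on a line, the Condorcet winner is the candidate closest to the median voter.
The median voter (position 11) is closest to Dover at 11.
Check: Dover vs Glendale — voters closer to Dover: 4 of 7.

Dover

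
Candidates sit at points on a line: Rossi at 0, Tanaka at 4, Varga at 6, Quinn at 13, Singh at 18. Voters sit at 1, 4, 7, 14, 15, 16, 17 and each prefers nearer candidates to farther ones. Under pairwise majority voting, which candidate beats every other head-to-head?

With single-peaked preferences on a line, the Condorcet winner is the candidate closest to the median voter.
The median voter (position 14) is closest to Quinn at 13.
Check: Quinn vs Singh — voters closer to Quinn: 5 of 7.

Quinn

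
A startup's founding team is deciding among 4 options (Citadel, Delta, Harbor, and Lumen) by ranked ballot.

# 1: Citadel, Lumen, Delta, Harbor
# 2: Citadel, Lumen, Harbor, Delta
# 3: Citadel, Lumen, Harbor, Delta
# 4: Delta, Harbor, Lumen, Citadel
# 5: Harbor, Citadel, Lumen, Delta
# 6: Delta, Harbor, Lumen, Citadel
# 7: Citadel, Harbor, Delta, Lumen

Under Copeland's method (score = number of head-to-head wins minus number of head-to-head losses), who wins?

Pairwise results:
  Citadel vs Delta: Citadel wins 5–2.
  Citadel vs Harbor: Citadel wins 4–3.
  Citadel vs Lumen: Citadel wins 5–2.
  Delta vs Harbor: Harbor wins 4–3.
  Delta vs Lumen: Lumen wins 4–3.
  Harbor vs Lumen: Harbor wins 4–3.
Copeland scores (wins − losses):
  Citadel: 3 − 0 = 3
  Delta: 0 − 3 = -3
  Harbor: 2 − 1 = 1
  Lumen: 1 − 2 = -1
Citadel has the best Copeland score.

Citadel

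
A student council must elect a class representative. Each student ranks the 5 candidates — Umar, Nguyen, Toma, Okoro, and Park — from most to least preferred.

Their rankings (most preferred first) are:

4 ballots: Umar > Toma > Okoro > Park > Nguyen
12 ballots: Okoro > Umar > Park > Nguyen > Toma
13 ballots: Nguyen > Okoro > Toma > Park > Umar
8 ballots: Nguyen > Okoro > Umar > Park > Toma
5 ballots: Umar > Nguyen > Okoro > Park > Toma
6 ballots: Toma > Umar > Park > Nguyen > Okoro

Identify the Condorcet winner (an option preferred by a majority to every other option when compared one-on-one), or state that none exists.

Head-to-head results (48 voters total):
Umar vs Nguyen: Umar wins 27–21.
Umar vs Toma: Umar wins 29–19.
Umar vs Okoro: Okoro wins 33–15.
Umar vs Park: Umar wins 35–13.
Nguyen vs Toma: Nguyen wins 38–10.
Nguyen vs Okoro: Nguyen wins 32–16.
Nguyen vs Park: Nguyen wins 26–22.
Toma vs Okoro: Okoro wins 38–10.
Toma vs Park: Park wins 25–23.
Okoro vs Park: Okoro wins 42–6.
No candidate beats all others: Umar beats Nguyen beats Okoro beats Umar, a majority cycle.

None — there is no Condorcet winner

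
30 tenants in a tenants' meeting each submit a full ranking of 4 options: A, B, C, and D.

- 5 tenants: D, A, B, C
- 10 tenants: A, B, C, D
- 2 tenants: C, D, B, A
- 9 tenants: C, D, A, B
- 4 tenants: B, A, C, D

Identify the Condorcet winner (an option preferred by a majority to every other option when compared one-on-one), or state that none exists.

No Condorcet winner

Head-to-head results (30 voters total):
A vs B: A wins 24–6.
A vs C: A wins 19–11.
A vs D: D wins 16–14.
B vs C: B wins 19–11.
B vs D: D wins 16–14.
C vs D: C wins 25–5.
No candidate beats all others: A beats C beats D beats A, a majority cycle.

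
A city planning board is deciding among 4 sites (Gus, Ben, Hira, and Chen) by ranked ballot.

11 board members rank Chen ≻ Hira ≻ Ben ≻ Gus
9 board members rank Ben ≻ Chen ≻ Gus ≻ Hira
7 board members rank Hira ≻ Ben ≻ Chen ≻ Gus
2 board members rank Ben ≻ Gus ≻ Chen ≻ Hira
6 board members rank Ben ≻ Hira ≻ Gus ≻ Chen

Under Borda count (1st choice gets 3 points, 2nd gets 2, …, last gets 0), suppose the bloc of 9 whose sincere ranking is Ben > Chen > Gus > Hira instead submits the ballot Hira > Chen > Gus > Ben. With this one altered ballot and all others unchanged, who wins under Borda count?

Hira

Borda totals with the altered ballot: Gus 19, Ben 49, Hira 82, Chen 60.
The switch changes the winner from Ben to Hira.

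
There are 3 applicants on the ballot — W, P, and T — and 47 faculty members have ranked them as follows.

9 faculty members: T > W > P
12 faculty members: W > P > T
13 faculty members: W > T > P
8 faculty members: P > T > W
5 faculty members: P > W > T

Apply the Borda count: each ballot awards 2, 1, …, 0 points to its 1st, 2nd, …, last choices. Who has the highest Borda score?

W

Borda scores:
  W: 9·1 + 12·2 + 13·2 + 8·0 + 5·1 = 64
  P: 9·0 + 12·1 + 13·0 + 8·2 + 5·2 = 38
  T: 9·2 + 12·0 + 13·1 + 8·1 + 5·0 = 39
W has the highest total.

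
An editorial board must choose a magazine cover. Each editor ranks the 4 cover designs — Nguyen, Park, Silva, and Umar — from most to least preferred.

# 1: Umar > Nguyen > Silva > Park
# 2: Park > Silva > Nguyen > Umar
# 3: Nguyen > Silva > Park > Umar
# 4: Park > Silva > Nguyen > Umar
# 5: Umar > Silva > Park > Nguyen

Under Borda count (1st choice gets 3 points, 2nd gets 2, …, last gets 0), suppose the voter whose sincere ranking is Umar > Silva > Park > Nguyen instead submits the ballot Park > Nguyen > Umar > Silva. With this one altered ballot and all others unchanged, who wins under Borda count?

Park

Borda totals with the altered ballot: Nguyen 9, Park 10, Silva 7, Umar 4.
The switch changes the winner from Silva to Park.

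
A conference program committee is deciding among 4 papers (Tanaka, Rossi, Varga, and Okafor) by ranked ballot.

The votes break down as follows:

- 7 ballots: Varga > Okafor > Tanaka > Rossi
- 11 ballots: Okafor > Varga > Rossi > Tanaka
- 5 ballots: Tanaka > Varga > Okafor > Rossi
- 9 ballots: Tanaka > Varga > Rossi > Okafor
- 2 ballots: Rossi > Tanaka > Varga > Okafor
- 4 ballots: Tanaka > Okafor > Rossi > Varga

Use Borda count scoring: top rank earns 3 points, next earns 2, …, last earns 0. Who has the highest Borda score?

Varga

Borda scores:
  Tanaka: 7·1 + 11·0 + 5·3 + 9·3 + 2·2 + 4·3 = 65
  Rossi: 7·0 + 11·1 + 5·0 + 9·1 + 2·3 + 4·1 = 30
  Varga: 7·3 + 11·2 + 5·2 + 9·2 + 2·1 + 4·0 = 73
  Okafor: 7·2 + 11·3 + 5·1 + 9·0 + 2·0 + 4·2 = 60
Varga has the highest total.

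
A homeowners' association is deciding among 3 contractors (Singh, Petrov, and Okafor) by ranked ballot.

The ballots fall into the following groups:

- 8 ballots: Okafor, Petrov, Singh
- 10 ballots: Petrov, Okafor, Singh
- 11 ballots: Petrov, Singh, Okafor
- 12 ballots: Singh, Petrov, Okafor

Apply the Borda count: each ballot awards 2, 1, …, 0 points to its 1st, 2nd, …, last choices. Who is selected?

Petrov

Borda scores:
  Singh: 8·0 + 10·0 + 11·1 + 12·2 = 35
  Petrov: 8·1 + 10·2 + 11·2 + 12·1 = 62
  Okafor: 8·2 + 10·1 + 11·0 + 12·0 = 26
Petrov has the highest total.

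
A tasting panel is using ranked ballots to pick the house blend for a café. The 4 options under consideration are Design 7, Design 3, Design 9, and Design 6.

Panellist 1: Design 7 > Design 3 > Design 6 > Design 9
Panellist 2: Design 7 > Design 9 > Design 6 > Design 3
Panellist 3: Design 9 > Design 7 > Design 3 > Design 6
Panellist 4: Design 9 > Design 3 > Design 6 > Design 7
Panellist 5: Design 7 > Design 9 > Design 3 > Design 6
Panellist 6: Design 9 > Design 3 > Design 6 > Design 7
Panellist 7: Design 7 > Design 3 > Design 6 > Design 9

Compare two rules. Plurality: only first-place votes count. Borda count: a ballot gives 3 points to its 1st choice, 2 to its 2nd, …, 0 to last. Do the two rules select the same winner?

Yes

Plurality first-place counts: Design 7 4, Design 3 0, Design 9 3, Design 6 0 → Design 7.
Borda totals: Design 7 14, Design 3 10, Design 9 13, Design 6 5 → Design 7.
The two rules agree on Design 7.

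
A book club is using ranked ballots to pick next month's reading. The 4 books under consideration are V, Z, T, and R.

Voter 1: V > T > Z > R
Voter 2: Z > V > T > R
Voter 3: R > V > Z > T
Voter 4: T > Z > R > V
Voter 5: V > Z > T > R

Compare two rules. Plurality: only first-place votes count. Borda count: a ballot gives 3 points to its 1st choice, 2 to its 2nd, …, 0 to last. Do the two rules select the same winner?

Yes

Plurality first-place counts: V 2, Z 1, T 1, R 1 → V.
Borda totals: V 10, Z 9, T 7, R 4 → V.
The two rules agree on V.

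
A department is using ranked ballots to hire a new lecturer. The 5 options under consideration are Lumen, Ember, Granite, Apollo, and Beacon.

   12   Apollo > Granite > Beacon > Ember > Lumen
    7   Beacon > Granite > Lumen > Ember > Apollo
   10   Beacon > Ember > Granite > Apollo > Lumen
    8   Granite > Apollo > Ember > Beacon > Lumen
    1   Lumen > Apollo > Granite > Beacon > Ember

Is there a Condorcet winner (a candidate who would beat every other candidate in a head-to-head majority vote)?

Head-to-head results (38 voters total):
Lumen vs Ember: Ember wins 30–8.
Lumen vs Granite: Granite wins 37–1.
Lumen vs Apollo: Apollo wins 30–8.
Lumen vs Beacon: Beacon wins 37–1.
Ember vs Granite: Granite wins 28–10.
Ember vs Apollo: Apollo wins 21–17.
Ember vs Beacon: Beacon wins 30–8.
Granite vs Apollo: Granite wins 25–13.
Granite vs Beacon: Granite wins 21–17.
Apollo vs Beacon: Apollo wins 21–17.
Granite beats each rival — Lumen (37–1), Ember (28–10), Apollo (25–13), Beacon (21–17) — so Granite is the Condorcet winner.

Yes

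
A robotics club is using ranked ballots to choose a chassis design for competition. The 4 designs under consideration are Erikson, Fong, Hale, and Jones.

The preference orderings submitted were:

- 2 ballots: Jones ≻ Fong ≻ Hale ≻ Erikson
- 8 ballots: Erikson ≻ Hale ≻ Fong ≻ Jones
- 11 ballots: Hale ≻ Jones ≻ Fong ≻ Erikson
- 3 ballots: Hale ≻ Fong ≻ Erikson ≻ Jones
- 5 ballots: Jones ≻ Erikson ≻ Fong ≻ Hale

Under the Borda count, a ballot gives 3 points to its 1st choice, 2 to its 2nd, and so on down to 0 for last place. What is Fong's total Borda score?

Borda scores:
  Erikson: 2·0 + 8·3 + 11·0 + 3·1 + 5·2 = 37
  Fong: 2·2 + 8·1 + 11·1 + 3·2 + 5·1 = 34
  Hale: 2·1 + 8·2 + 11·3 + 3·3 + 5·0 = 60
  Jones: 2·3 + 8·0 + 11·2 + 3·0 + 5·3 = 43

34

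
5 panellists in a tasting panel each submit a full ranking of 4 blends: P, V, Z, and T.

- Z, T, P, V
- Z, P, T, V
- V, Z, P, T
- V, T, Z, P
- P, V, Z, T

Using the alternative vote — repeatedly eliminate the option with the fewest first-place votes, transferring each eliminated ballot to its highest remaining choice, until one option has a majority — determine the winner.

V

Round 1: V 2, Z 2, P 1, T 0. T has the fewest and is eliminated.
Round 2: V 2, Z 2, P 1. P has the fewest and is eliminated.
Round 3: V 3, Z 2. V has a majority.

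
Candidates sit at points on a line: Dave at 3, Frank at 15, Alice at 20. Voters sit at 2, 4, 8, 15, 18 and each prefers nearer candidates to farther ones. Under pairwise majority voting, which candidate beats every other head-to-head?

Dave

With single-peaked preferences on a line, the Condorcet winner is the candidate closest to the median voter.
The median voter (position 8) is closest to Dave at 3.
Check: Dave vs Frank — voters closer to Dave: 3 of 5.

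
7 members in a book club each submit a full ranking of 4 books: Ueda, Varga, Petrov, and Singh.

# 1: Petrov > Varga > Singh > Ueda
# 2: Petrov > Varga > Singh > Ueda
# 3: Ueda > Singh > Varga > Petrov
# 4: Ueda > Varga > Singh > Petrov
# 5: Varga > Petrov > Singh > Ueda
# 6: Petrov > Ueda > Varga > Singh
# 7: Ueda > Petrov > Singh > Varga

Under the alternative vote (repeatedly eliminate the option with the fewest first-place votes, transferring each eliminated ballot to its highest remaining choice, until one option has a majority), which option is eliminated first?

Singh

Round 1: Ueda 3, Petrov 3, Varga 1, Singh 0. Singh has the fewest and is eliminated.
Round 2: Ueda 3, Petrov 3, Varga 1. Varga has the fewest and is eliminated.
Round 3: Petrov 4, Ueda 3. Petrov has a majority.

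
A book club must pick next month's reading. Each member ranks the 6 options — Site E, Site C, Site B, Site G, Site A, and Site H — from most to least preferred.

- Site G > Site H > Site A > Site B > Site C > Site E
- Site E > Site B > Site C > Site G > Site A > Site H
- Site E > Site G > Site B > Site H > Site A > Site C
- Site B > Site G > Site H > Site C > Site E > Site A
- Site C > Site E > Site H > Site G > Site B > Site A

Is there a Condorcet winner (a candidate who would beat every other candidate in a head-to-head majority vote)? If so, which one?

Head-to-head results (5 voters total):
Site E vs Site C: Site C wins 3–2.
Site E vs Site B: Site E wins 3–2.
Site E vs Site G: Site E wins 3–2.
Site E vs Site A: Site E wins 4–1.
Site E vs Site H: Site E wins 3–2.
Site C vs Site B: Site B wins 4–1.
Site C vs Site G: Site G wins 3–2.
Site C vs Site A: Site C wins 3–2.
Site C vs Site H: Site H wins 3–2.
Site B vs Site G: Site G wins 3–2.
Site B vs Site A: Site B wins 4–1.
Site B vs Site H: Site B wins 3–2.
Site G vs Site A: Site G wins 5–0.
Site G vs Site H: Site G wins 4–1.
Site A vs Site H: Site H wins 4–1.
No candidate beats all others: Site E beats Site B beats Site C beats Site E, a majority cycle.

There is no Condorcet winner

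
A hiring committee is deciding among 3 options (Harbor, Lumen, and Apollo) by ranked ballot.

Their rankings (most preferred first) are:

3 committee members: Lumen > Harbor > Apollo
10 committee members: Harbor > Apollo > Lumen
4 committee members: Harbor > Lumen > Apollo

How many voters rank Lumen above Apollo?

7

Ballots ranking Lumen above Apollo: 3+4 = 7.
Ballots ranking Apollo above Lumen: 10.
So 7 of 17 voters prefer Lumen to Apollo.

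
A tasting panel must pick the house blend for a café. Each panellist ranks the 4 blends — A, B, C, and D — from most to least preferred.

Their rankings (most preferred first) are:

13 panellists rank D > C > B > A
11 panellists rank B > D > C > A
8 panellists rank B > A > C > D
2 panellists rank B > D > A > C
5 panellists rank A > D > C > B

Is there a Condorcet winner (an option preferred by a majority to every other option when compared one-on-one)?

Head-to-head results (39 voters total):
A vs B: B wins 34–5.
A vs C: C wins 24–15.
A vs D: D wins 26–13.
B vs C: B wins 21–18.
B vs D: B wins 21–18.
C vs D: D wins 31–8.
B beats each rival — A (34–5), C (21–18), D (21–18) — so B is the Condorcet winner.

Yes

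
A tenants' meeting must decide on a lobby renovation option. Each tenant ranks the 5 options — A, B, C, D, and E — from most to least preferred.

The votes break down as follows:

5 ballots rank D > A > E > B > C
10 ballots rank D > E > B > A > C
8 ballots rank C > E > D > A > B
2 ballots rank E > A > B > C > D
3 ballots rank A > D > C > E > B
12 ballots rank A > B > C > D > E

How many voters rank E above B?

Ballots ranking E above B: 5+10+8+2+3 = 28.
Ballots ranking B above E: 12.
So 28 of 40 voters prefer E to B.

28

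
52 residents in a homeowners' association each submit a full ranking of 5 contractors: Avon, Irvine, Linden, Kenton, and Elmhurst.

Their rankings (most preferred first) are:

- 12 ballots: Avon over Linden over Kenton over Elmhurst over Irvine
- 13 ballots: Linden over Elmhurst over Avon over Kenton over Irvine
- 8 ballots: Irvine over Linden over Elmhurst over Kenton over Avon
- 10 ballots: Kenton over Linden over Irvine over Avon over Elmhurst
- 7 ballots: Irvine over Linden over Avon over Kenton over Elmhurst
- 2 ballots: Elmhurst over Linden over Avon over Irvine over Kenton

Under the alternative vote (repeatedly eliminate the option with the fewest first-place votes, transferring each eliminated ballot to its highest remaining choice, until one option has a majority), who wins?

Round 1: Irvine 15, Linden 13, Avon 12, Kenton 10, Elmhurst 2. Elmhurst has the fewest and is eliminated.
Round 2: Irvine 15, Linden 15, Avon 12, Kenton 10. Kenton has the fewest and is eliminated.
Round 3: Linden 25, Irvine 15, Avon 12. Avon has the fewest and is eliminated.
Round 4: Linden 37, Irvine 15. Linden has a majority.

Linden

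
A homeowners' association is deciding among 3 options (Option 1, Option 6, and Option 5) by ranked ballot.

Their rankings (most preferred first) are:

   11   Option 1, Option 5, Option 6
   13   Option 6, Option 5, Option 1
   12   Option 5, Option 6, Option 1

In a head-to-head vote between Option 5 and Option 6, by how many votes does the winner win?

Ballots ranking Option 5 above Option 6: 11+12 = 23.
Ballots ranking Option 6 above Option 5: 13.
Option 5 wins 23–13, a margin of 10.

10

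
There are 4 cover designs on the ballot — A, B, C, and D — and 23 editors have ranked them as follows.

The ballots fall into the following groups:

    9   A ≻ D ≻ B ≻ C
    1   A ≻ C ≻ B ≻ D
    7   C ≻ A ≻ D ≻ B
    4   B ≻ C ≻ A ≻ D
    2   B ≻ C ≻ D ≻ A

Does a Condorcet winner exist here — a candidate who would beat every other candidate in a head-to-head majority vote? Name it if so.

None — there is no Condorcet winner

Head-to-head results (23 voters total):
A vs B: A wins 17–6.
A vs C: C wins 13–10.
A vs D: A wins 21–2.
B vs C: B wins 15–8.
B vs D: D wins 16–7.
C vs D: C wins 14–9.
No candidate beats all others: A beats B beats C beats A, a majority cycle.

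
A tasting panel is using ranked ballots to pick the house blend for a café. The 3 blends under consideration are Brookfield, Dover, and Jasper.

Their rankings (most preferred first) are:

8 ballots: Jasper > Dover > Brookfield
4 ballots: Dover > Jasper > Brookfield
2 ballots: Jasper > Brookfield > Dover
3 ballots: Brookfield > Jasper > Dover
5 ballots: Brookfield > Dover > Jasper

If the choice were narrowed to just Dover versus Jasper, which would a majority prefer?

Jasper

Ballots ranking Dover above Jasper: 4+5 = 9.
Ballots ranking Jasper above Dover: 8+2+3 = 13.
Jasper wins the head-to-head, 13–9.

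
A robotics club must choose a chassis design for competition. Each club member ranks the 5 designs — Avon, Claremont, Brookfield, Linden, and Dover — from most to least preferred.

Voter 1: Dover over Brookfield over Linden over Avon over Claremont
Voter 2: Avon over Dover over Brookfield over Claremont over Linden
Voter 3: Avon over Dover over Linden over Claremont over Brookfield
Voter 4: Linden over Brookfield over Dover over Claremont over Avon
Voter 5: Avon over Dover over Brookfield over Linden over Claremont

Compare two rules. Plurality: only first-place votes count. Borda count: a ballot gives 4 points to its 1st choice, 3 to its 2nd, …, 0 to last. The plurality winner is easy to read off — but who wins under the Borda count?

Plurality first-place counts: Avon 3, Claremont 0, Brookfield 0, Linden 1, Dover 1 → Avon.
Borda totals: Avon 13, Claremont 3, Brookfield 10, Linden 9, Dover 15 → Dover.

Dover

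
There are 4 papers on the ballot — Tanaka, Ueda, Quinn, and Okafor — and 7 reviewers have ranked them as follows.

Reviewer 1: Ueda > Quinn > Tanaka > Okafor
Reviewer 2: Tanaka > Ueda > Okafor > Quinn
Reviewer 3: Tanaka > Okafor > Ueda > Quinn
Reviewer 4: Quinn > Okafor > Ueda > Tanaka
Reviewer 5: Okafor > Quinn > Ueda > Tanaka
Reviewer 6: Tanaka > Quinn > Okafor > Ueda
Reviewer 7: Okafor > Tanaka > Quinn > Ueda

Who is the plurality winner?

Tanaka

First-place vote totals:
  Tanaka: 3
  Ueda: 1
  Quinn: 1
  Okafor: 2
Tanaka has the most first-place votes.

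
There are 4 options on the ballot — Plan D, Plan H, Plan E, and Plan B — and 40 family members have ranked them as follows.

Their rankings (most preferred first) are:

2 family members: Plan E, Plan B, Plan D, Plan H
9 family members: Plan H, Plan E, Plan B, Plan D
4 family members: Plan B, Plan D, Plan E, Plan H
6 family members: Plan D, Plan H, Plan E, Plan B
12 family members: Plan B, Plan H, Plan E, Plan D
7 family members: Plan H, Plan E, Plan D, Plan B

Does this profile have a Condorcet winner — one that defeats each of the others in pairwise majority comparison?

Yes

Head-to-head results (40 voters total):
Plan D vs Plan H: Plan H wins 28–12.
Plan D vs Plan E: Plan E wins 30–10.
Plan D vs Plan B: Plan B wins 27–13.
Plan H vs Plan E: Plan H wins 34–6.
Plan H vs Plan B: Plan H wins 22–18.
Plan E vs Plan B: Plan E wins 24–16.
Plan H beats each rival — Plan D (28–12), Plan E (34–6), Plan B (22–18) — so Plan H is the Condorcet winner.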